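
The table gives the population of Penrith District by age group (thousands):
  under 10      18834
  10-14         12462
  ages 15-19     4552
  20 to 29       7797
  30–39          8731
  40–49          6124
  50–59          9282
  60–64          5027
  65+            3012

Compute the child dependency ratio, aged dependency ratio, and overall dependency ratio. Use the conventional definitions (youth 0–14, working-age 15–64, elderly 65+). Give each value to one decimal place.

Youth dependency ratio: 75.4
Old-age dependency ratio: 7.3
Total dependency ratio: 82.6

0–14: 18834 + 12462 = 31296
15–64: 4552 + 7797 + 8731 + 6124 + 9282 + 5027 = 41513
65+: 3012
Youth dependency ratio = 31296 / 41513 × 100 = 75.4
Old-age dependency ratio = 3012 / 41513 × 100 = 7.3
Total dependency ratio = (31296 + 3012) / 41513 × 100 = 34308 / 41513 × 100 = 82.6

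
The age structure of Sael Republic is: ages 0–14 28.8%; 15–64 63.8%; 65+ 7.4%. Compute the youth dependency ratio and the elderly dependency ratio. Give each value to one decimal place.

Youth dependency ratio = 28.8 / 63.8 × 100 = 45.1
Old-age dependency ratio = 7.4 / 63.8 × 100 = 11.6

Youth dependency ratio: 45.1
Old-age dependency ratio: 11.6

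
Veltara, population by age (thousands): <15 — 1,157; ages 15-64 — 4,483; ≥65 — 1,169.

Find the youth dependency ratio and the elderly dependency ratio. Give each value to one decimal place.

Youth dependency ratio: 25.8
Old-age dependency ratio: 26.1

Youth dependency ratio = 1,157 / 4,483 × 100 = 25.8
Old-age dependency ratio = 1,169 / 4,483 × 100 = 26.1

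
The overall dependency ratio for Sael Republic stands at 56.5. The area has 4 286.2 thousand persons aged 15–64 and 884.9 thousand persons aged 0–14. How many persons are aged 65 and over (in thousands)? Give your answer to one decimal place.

Total dependency ratio = (youth + elderly) / working-age × 100
56.5 = (884.9 + E) / 4 286.2 × 100
⇒ 1 536.8

Aged 65 and over: 1 536.8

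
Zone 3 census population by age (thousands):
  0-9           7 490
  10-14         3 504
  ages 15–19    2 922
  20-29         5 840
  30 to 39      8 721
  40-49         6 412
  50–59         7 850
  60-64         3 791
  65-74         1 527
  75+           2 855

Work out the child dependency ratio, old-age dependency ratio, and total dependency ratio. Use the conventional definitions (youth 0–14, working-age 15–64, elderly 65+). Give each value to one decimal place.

Youth dependency ratio: 30.9
Old-age dependency ratio: 12.3
Total dependency ratio: 43.3

0–14: 7 490 + 3 504 = 10 994
15–64: 2 922 + 5 840 + 8 721 + 6 412 + 7 850 + 3 791 = 35 536
65+: 1 527 + 2 855 = 4 382
Youth dependency ratio = 10 994 / 35 536 × 100 = 30.9
Old-age dependency ratio = 4 382 / 35 536 × 100 = 12.3
Total dependency ratio = (10 994 + 4 382) / 35 536 × 100 = 15 376 / 35 536 × 100 = 43.3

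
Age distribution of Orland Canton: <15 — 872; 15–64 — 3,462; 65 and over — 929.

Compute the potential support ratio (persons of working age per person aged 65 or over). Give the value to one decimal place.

Potential support ratio = 3,462 / 929 = 3.7

Potential support ratio: 3.7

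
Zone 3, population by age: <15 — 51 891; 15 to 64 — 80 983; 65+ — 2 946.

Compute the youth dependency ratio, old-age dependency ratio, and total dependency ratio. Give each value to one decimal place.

Youth dependency ratio = 51 891 / 80 983 × 100 = 64.1
Old-age dependency ratio = 2 946 / 80 983 × 100 = 3.6
Total dependency ratio = (51 891 + 2 946) / 80 983 × 100 = 54 837 / 80 983 × 100 = 67.7

Youth dependency ratio: 64.1
Old-age dependency ratio: 3.6
Total dependency ratio: 67.7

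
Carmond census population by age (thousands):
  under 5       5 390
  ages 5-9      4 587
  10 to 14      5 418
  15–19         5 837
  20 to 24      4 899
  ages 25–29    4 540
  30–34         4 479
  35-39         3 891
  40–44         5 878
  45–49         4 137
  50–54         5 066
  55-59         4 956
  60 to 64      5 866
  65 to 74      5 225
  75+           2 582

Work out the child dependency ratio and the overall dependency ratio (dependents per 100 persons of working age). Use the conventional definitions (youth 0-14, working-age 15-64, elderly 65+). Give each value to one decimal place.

Youth dependency ratio: 31.1
Total dependency ratio: 46.8

0–14: 5 390 + 4 587 + 5 418 = 15 395
15–64: 5 837 + 4 899 + 4 540 + 4 479 + 3 891 + 5 878 + 4 137 + 5 066 + 4 956 + 5 866 = 49 549
65+: 5 225 + 2 582 = 7 807
Youth dependency ratio = 15 395 / 49 549 × 100 = 31.1
Total dependency ratio = (15 395 + 7 807) / 49 549 × 100 = 23 202 / 49 549 × 100 = 46.8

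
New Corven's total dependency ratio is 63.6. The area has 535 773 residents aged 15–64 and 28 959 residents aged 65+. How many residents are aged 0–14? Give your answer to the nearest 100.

Aged 0–14: 311 800

Total dependency ratio = (youth + elderly) / working-age × 100
63.6 = (Y + 28 959) / 535 773 × 100
⇒ 311 800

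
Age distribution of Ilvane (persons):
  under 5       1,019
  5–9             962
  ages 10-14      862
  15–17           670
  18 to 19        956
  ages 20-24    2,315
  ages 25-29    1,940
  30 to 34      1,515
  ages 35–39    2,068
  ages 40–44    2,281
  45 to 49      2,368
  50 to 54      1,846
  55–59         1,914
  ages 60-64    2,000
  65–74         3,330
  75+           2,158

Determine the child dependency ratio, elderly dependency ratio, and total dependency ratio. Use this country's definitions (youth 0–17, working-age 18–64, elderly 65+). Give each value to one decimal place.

0–17: 1,019 + 962 + 862 + 670 = 3,513
18–64: 956 + 2,315 + 1,940 + 1,515 + 2,068 + 2,281 + 2,368 + 1,846 + 1,914 + 2,000 = 19,203
65+: 3,330 + 2,158 = 5,488
Youth dependency ratio = 3,513 / 19,203 × 100 = 18.3
Old-age dependency ratio = 5,488 / 19,203 × 100 = 28.6
Total dependency ratio = (3,513 + 5,488) / 19,203 × 100 = 9,001 / 19,203 × 100 = 46.9

Youth dependency ratio: 18.3
Old-age dependency ratio: 28.6
Total dependency ratio: 46.9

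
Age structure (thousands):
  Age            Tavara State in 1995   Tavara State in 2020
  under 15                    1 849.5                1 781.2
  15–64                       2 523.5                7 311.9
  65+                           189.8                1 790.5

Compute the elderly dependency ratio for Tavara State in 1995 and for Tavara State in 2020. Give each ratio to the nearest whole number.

Tavara State in 1995: 189.8 / 2 523.5 × 100 = 8
Tavara State in 2020: 1 790.5 / 7 311.9 × 100 = 24

Tavara State in 1995: 8
Tavara State in 2020: 24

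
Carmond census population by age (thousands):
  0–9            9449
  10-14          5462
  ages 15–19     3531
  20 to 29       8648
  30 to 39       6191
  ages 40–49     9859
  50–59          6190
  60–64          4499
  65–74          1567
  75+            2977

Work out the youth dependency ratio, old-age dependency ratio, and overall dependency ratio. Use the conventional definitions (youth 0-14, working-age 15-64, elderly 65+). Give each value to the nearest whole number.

Youth dependency ratio: 38
Old-age dependency ratio: 12
Total dependency ratio: 50

0–14: 9449 + 5462 = 14911
15–64: 3531 + 8648 + 6191 + 9859 + 6190 + 4499 = 38918
65+: 1567 + 2977 = 4544
Youth dependency ratio = 14911 / 38918 × 100 = 38
Old-age dependency ratio = 4544 / 38918 × 100 = 12
Total dependency ratio = (14911 + 4544) / 38918 × 100 = 19455 / 38918 × 100 = 50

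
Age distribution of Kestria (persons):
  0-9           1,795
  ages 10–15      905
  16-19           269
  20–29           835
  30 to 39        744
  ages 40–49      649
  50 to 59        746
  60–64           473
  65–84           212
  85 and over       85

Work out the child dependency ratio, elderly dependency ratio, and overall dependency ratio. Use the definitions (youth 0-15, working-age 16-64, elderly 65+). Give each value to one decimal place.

0–15: 1,795 + 905 = 2,700
16–64: 269 + 835 + 744 + 649 + 746 + 473 = 3,716
65+: 212 + 85 = 297
Youth dependency ratio = 2,700 / 3,716 × 100 = 72.7
Old-age dependency ratio = 297 / 3,716 × 100 = 8.0
Total dependency ratio = (2,700 + 297) / 3,716 × 100 = 2,997 / 3,716 × 100 = 80.7

Youth dependency ratio: 72.7
Old-age dependency ratio: 8.0
Total dependency ratio: 80.7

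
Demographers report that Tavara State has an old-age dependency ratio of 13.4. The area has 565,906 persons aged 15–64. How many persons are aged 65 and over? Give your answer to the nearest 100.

Aged 65 and over: 75,800

Old-age dependency ratio = elderly / working-age × 100
13.4 = E / 565,906 × 100
⇒ 75,800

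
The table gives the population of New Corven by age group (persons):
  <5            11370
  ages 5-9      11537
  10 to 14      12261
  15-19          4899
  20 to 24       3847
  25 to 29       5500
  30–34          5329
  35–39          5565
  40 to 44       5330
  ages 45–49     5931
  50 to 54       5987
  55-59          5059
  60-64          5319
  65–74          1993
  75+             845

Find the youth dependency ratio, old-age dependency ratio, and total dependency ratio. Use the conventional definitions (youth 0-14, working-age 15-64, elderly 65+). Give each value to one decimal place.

0–14: 11370 + 11537 + 12261 = 35168
15–64: 4899 + 3847 + 5500 + 5329 + 5565 + 5330 + 5931 + 5987 + 5059 + 5319 = 52766
65+: 1993 + 845 = 2838
Youth dependency ratio = 35168 / 52766 × 100 = 66.6
Old-age dependency ratio = 2838 / 52766 × 100 = 5.4
Total dependency ratio = (35168 + 2838) / 52766 × 100 = 38006 / 52766 × 100 = 72.0

Youth dependency ratio: 66.6
Old-age dependency ratio: 5.4
Total dependency ratio: 72.0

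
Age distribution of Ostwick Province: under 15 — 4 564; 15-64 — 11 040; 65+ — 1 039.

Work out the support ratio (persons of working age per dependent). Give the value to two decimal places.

Support ratio = 11 040 / (4 564 + 1 039) = 11 040 / 5 603 = 1.97

Support ratio: 1.97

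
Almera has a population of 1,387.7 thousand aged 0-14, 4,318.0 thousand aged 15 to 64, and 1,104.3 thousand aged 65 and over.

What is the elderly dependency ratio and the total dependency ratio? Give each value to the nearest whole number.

Old-age dependency ratio = 1,104.3 / 4,318.0 × 100 = 26
Total dependency ratio = (1,387.7 + 1,104.3) / 4,318.0 × 100 = 2,492.0 / 4,318.0 × 100 = 58

Old-age dependency ratio: 26
Total dependency ratio: 58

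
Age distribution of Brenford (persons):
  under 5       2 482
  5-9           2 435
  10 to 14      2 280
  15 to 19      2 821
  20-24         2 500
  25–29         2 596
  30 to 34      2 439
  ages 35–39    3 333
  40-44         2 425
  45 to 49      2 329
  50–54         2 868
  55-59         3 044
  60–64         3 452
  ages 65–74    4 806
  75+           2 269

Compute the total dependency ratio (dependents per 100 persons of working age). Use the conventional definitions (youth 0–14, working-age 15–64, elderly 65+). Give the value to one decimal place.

Total dependency ratio: 51.3

0–14: 2 482 + 2 435 + 2 280 = 7 197
15–64: 2 821 + 2 500 + 2 596 + 2 439 + 3 333 + 2 425 + 2 329 + 2 868 + 3 044 + 3 452 = 27 807
65+: 4 806 + 2 269 = 7 075
Total dependency ratio = (7 197 + 7 075) / 27 807 × 100 = 14 272 / 27 807 × 100 = 51.3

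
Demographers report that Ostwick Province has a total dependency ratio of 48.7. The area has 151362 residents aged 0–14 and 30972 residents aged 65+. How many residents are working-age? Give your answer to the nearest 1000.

Working-age: 374000

Total dependency ratio = (youth + elderly) / working-age × 100
48.7 = (151362 + 30972) / W × 100
⇒ 374000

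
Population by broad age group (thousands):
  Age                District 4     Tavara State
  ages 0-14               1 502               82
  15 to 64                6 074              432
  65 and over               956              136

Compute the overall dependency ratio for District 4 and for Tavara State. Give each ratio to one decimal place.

District 4: 40.5
Tavara State: 50.5

District 4: (1 502 + 956) / 6 074 × 100 = 2 458 / 6 074 × 100 = 40.5
Tavara State: (82 + 136) / 432 × 100 = 218 / 432 × 100 = 50.5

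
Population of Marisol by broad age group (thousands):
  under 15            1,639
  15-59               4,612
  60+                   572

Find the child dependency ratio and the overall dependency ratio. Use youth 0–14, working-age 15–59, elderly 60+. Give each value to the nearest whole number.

Youth dependency ratio = 1,639 / 4,612 × 100 = 36
Total dependency ratio = (1,639 + 572) / 4,612 × 100 = 2,211 / 4,612 × 100 = 48

Youth dependency ratio: 36
Total dependency ratio: 48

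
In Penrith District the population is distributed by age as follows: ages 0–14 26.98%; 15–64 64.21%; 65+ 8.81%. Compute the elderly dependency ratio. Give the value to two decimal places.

Old-age dependency ratio = 8.81 / 64.21 × 100 = 13.72

Old-age dependency ratio: 13.72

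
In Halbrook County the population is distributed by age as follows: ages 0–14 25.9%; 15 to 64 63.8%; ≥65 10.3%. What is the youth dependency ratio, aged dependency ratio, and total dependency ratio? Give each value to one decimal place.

Youth dependency ratio = 25.9 / 63.8 × 100 = 40.6
Old-age dependency ratio = 10.3 / 63.8 × 100 = 16.1
Total dependency ratio = (25.9 + 10.3) / 63.8 × 100 = 36.2 / 63.8 × 100 = 56.7

Youth dependency ratio: 40.6
Old-age dependency ratio: 16.1
Total dependency ratio: 56.7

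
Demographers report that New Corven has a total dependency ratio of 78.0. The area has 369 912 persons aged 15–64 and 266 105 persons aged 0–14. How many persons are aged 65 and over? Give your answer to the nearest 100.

Aged 65 and over: 22 400

Total dependency ratio = (youth + elderly) / working-age × 100
78.0 = (266 105 + E) / 369 912 × 100
⇒ 22 400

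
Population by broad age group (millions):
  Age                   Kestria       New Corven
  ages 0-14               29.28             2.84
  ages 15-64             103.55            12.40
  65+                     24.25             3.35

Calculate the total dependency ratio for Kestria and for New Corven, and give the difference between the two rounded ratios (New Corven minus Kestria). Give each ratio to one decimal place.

Kestria: 51.7
New Corven: 49.9
Difference: -1.8

Kestria: (29.28 + 24.25) / 103.55 × 100 = 53.53 / 103.55 × 100 = 51.7
New Corven: (2.84 + 3.35) / 12.40 × 100 = 6.19 / 12.40 × 100 = 49.9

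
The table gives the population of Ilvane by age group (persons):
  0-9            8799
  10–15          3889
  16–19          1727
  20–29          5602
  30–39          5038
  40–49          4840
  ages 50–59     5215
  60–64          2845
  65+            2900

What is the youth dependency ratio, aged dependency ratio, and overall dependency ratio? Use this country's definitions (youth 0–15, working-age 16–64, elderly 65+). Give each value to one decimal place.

Youth dependency ratio: 50.2
Old-age dependency ratio: 11.5
Total dependency ratio: 61.7

0–15: 8799 + 3889 = 12688
16–64: 1727 + 5602 + 5038 + 4840 + 5215 + 2845 = 25267
65+: 2900
Youth dependency ratio = 12688 / 25267 × 100 = 50.2
Old-age dependency ratio = 2900 / 25267 × 100 = 11.5
Total dependency ratio = (12688 + 2900) / 25267 × 100 = 15588 / 25267 × 100 = 61.7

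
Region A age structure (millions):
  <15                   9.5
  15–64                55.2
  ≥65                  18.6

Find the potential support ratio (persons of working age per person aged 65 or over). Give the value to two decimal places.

Potential support ratio = 55.2 / 18.6 = 2.97

Potential support ratio: 2.97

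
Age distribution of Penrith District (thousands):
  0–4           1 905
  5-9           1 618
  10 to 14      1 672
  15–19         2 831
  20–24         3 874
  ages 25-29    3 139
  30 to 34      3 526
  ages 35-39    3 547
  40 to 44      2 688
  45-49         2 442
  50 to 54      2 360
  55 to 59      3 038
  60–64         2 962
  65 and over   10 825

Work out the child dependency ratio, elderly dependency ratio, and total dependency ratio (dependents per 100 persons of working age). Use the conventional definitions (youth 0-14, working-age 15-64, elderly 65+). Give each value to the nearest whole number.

0–14: 1 905 + 1 618 + 1 672 = 5 195
15–64: 2 831 + 3 874 + 3 139 + 3 526 + 3 547 + 2 688 + 2 442 + 2 360 + 3 038 + 2 962 = 30 407
65+: 10 825
Youth dependency ratio = 5 195 / 30 407 × 100 = 17
Old-age dependency ratio = 10 825 / 30 407 × 100 = 36
Total dependency ratio = (5 195 + 10 825) / 30 407 × 100 = 16 020 / 30 407 × 100 = 53

Youth dependency ratio: 17
Old-age dependency ratio: 36
Total dependency ratio: 53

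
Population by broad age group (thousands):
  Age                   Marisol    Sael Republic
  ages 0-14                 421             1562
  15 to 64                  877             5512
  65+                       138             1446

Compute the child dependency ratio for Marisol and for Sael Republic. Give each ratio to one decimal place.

Marisol: 48.0
Sael Republic: 28.3

Marisol: 421 / 877 × 100 = 48.0
Sael Republic: 1562 / 5512 × 100 = 28.3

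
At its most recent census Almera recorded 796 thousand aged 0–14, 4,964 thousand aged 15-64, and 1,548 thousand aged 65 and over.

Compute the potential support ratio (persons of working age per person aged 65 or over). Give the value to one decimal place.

Potential support ratio: 3.2

Potential support ratio = 4,964 / 1,548 = 3.2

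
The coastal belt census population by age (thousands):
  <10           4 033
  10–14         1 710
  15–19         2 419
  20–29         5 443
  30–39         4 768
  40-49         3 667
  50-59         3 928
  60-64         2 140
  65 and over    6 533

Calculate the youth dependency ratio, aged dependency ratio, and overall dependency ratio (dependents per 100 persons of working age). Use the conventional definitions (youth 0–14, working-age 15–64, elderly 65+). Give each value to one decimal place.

0–14: 4 033 + 1 710 = 5 743
15–64: 2 419 + 5 443 + 4 768 + 3 667 + 3 928 + 2 140 = 22 365
65+: 6 533
Youth dependency ratio = 5 743 / 22 365 × 100 = 25.7
Old-age dependency ratio = 6 533 / 22 365 × 100 = 29.2
Total dependency ratio = (5 743 + 6 533) / 22 365 × 100 = 12 276 / 22 365 × 100 = 54.9

Youth dependency ratio: 25.7
Old-age dependency ratio: 29.2
Total dependency ratio: 54.9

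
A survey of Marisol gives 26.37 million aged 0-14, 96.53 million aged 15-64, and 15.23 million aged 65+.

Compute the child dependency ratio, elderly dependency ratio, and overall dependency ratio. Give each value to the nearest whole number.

Youth dependency ratio: 27
Old-age dependency ratio: 16
Total dependency ratio: 43

Youth dependency ratio = 26.37 / 96.53 × 100 = 27
Old-age dependency ratio = 15.23 / 96.53 × 100 = 16
Total dependency ratio = (26.37 + 15.23) / 96.53 × 100 = 41.60 / 96.53 × 100 = 43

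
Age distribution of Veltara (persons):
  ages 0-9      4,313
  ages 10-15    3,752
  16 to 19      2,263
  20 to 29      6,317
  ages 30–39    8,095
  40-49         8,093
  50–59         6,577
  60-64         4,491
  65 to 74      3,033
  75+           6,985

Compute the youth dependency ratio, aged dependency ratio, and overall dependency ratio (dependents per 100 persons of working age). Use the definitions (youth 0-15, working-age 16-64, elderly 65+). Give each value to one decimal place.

0–15: 4,313 + 3,752 = 8,065
16–64: 2,263 + 6,317 + 8,095 + 8,093 + 6,577 + 4,491 = 35,836
65+: 3,033 + 6,985 = 10,018
Youth dependency ratio = 8,065 / 35,836 × 100 = 22.5
Old-age dependency ratio = 10,018 / 35,836 × 100 = 28.0
Total dependency ratio = (8,065 + 10,018) / 35,836 × 100 = 18,083 / 35,836 × 100 = 50.5

Youth dependency ratio: 22.5
Old-age dependency ratio: 28.0
Total dependency ratio: 50.5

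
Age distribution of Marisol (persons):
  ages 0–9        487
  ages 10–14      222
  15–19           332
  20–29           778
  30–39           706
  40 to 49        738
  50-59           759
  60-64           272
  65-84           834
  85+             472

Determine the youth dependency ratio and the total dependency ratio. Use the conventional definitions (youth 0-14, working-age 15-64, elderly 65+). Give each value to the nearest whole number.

Youth dependency ratio: 20
Total dependency ratio: 56

0–14: 487 + 222 = 709
15–64: 332 + 778 + 706 + 738 + 759 + 272 = 3 585
65+: 834 + 472 = 1 306
Youth dependency ratio = 709 / 3 585 × 100 = 20
Total dependency ratio = (709 + 1 306) / 3 585 × 100 = 2 015 / 3 585 × 100 = 56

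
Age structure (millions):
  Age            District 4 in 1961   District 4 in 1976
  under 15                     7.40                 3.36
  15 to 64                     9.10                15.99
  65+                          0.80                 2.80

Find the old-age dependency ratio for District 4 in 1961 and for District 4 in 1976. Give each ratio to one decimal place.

District 4 in 1961: 0.80 / 9.10 × 100 = 8.8
District 4 in 1976: 2.80 / 15.99 × 100 = 17.5

District 4 in 1961: 8.8
District 4 in 1976: 17.5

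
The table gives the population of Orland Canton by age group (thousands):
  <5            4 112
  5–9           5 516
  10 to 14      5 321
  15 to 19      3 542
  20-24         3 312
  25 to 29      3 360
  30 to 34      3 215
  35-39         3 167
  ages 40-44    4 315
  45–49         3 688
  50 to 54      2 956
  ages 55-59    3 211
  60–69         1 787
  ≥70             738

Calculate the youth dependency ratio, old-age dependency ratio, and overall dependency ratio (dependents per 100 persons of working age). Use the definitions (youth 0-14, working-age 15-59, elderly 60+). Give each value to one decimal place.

Youth dependency ratio: 48.6
Old-age dependency ratio: 8.2
Total dependency ratio: 56.8

0–14: 4 112 + 5 516 + 5 321 = 14 949
15–59: 3 542 + 3 312 + 3 360 + 3 215 + 3 167 + 4 315 + 3 688 + 2 956 + 3 211 = 30 766
60+: 1 787 + 738 = 2 525
Youth dependency ratio = 14 949 / 30 766 × 100 = 48.6
Old-age dependency ratio = 2 525 / 30 766 × 100 = 8.2
Total dependency ratio = (14 949 + 2 525) / 30 766 × 100 = 17 474 / 30 766 × 100 = 56.8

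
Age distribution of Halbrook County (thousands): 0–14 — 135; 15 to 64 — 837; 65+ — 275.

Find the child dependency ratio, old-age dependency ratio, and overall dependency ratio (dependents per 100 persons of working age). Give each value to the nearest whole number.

Youth dependency ratio = 135 / 837 × 100 = 16
Old-age dependency ratio = 275 / 837 × 100 = 33
Total dependency ratio = (135 + 275) / 837 × 100 = 410 / 837 × 100 = 49

Youth dependency ratio: 16
Old-age dependency ratio: 33
Total dependency ratio: 49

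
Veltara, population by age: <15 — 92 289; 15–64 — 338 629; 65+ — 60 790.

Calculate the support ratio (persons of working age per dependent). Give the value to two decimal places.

Support ratio = 338 629 / (92 289 + 60 790) = 338 629 / 153 079 = 2.21

Support ratio: 2.21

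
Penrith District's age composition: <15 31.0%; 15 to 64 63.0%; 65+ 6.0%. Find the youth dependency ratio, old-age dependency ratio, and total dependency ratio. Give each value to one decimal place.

Youth dependency ratio: 49.2
Old-age dependency ratio: 9.5
Total dependency ratio: 58.7

Youth dependency ratio = 31.0 / 63.0 × 100 = 49.2
Old-age dependency ratio = 6.0 / 63.0 × 100 = 9.5
Total dependency ratio = (31.0 + 6.0) / 63.0 × 100 = 37.0 / 63.0 × 100 = 58.7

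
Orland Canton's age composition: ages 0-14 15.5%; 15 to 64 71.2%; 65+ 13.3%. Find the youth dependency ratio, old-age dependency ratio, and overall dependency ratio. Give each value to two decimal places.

Youth dependency ratio = 15.5 / 71.2 × 100 = 21.77
Old-age dependency ratio = 13.3 / 71.2 × 100 = 18.68
Total dependency ratio = (15.5 + 13.3) / 71.2 × 100 = 28.8 / 71.2 × 100 = 40.45

Youth dependency ratio: 21.77
Old-age dependency ratio: 18.68
Total dependency ratio: 40.45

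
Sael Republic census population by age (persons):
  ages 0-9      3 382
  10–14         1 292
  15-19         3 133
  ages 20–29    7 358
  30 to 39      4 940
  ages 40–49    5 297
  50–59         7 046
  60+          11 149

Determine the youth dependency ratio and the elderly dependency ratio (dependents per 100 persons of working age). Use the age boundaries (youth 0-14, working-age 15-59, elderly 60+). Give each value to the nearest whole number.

0–14: 3 382 + 1 292 = 4 674
15–59: 3 133 + 7 358 + 4 940 + 5 297 + 7 046 = 27 774
60+: 11 149
Youth dependency ratio = 4 674 / 27 774 × 100 = 17
Old-age dependency ratio = 11 149 / 27 774 × 100 = 40

Youth dependency ratio: 17
Old-age dependency ratio: 40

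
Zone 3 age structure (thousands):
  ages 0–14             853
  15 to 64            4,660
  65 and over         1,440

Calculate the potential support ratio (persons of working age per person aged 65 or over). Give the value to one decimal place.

Potential support ratio: 3.2

Potential support ratio = 4,660 / 1,440 = 3.2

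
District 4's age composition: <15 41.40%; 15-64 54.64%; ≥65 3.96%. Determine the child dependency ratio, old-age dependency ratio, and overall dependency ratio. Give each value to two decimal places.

Youth dependency ratio = 41.40 / 54.64 × 100 = 75.77
Old-age dependency ratio = 3.96 / 54.64 × 100 = 7.25
Total dependency ratio = (41.40 + 3.96) / 54.64 × 100 = 45.36 / 54.64 × 100 = 83.02

Youth dependency ratio: 75.77
Old-age dependency ratio: 7.25
Total dependency ratio: 83.02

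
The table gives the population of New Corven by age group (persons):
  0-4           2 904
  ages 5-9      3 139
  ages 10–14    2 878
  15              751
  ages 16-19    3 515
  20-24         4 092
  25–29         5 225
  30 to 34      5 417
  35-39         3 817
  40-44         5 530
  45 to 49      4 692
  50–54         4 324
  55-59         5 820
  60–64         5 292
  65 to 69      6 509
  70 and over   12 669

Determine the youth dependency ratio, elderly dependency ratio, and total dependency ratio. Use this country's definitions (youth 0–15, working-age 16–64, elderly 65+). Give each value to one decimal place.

Youth dependency ratio: 20.3
Old-age dependency ratio: 40.2
Total dependency ratio: 60.5

0–15: 2 904 + 3 139 + 2 878 + 751 = 9 672
16–64: 3 515 + 4 092 + 5 225 + 5 417 + 3 817 + 5 530 + 4 692 + 4 324 + 5 820 + 5 292 = 47 724
65+: 6 509 + 12 669 = 19 178
Youth dependency ratio = 9 672 / 47 724 × 100 = 20.3
Old-age dependency ratio = 19 178 / 47 724 × 100 = 40.2
Total dependency ratio = (9 672 + 19 178) / 47 724 × 100 = 28 850 / 47 724 × 100 = 60.5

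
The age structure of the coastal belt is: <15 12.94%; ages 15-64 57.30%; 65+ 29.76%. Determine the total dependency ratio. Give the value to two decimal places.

Total dependency ratio: 74.52

Total dependency ratio = (12.94 + 29.76) / 57.30 × 100 = 42.70 / 57.30 × 100 = 74.52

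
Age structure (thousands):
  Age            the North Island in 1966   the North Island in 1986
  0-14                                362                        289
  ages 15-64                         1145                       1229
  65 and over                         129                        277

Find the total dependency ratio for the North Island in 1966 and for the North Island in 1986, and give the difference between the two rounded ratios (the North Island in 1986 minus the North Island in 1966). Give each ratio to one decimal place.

the North Island in 1966: 42.9
the North Island in 1986: 46.1
Difference: +3.2

the North Island in 1966: (362 + 129) / 1145 × 100 = 491 / 1145 × 100 = 42.9
the North Island in 1986: (289 + 277) / 1229 × 100 = 566 / 1229 × 100 = 46.1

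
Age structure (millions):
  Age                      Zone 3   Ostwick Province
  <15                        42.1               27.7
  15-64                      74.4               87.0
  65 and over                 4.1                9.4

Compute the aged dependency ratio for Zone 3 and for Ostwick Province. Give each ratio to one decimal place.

Zone 3: 4.1 / 74.4 × 100 = 5.5
Ostwick Province: 9.4 / 87.0 × 100 = 10.8

Zone 3: 5.5
Ostwick Province: 10.8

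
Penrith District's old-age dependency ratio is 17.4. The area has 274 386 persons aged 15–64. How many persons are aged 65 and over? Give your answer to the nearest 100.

Old-age dependency ratio = elderly / working-age × 100
17.4 = E / 274 386 × 100
⇒ 47 700

Aged 65 and over: 47 700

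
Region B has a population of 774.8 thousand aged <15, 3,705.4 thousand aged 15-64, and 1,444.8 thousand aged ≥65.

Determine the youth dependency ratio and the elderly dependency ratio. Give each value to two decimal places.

Youth dependency ratio: 20.91
Old-age dependency ratio: 38.99

Youth dependency ratio = 774.8 / 3,705.4 × 100 = 20.91
Old-age dependency ratio = 1,444.8 / 3,705.4 × 100 = 38.99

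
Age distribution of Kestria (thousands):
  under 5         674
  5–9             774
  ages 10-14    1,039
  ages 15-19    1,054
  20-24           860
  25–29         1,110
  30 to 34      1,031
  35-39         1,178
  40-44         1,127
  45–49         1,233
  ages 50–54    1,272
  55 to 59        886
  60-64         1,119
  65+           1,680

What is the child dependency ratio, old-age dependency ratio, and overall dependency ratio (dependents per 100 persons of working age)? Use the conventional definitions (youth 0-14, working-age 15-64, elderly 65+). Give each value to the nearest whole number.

Youth dependency ratio: 23
Old-age dependency ratio: 15
Total dependency ratio: 38

0–14: 674 + 774 + 1,039 = 2,487
15–64: 1,054 + 860 + 1,110 + 1,031 + 1,178 + 1,127 + 1,233 + 1,272 + 886 + 1,119 = 10,870
65+: 1,680
Youth dependency ratio = 2,487 / 10,870 × 100 = 23
Old-age dependency ratio = 1,680 / 10,870 × 100 = 15
Total dependency ratio = (2,487 + 1,680) / 10,870 × 100 = 4,167 / 10,870 × 100 = 38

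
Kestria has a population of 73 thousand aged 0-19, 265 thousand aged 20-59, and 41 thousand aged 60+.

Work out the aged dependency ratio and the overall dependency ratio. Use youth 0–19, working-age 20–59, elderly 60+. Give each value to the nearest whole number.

Old-age dependency ratio: 15
Total dependency ratio: 43

Old-age dependency ratio = 41 / 265 × 100 = 15
Total dependency ratio = (73 + 41) / 265 × 100 = 114 / 265 × 100 = 43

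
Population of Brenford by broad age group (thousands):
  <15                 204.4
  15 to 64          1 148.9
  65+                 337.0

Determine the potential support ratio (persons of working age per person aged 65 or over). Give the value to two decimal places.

Potential support ratio: 3.41

Potential support ratio = 1 148.9 / 337.0 = 3.41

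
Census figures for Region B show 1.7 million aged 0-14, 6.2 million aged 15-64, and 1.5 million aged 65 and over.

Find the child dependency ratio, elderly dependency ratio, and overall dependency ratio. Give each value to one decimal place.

Youth dependency ratio = 1.7 / 6.2 × 100 = 27.4
Old-age dependency ratio = 1.5 / 6.2 × 100 = 24.2
Total dependency ratio = (1.7 + 1.5) / 6.2 × 100 = 3.2 / 6.2 × 100 = 51.6

Youth dependency ratio: 27.4
Old-age dependency ratio: 24.2
Total dependency ratio: 51.6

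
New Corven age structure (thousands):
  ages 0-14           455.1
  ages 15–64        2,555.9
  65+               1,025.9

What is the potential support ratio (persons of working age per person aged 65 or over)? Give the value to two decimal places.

Potential support ratio = 2,555.9 / 1,025.9 = 2.49

Potential support ratio: 2.49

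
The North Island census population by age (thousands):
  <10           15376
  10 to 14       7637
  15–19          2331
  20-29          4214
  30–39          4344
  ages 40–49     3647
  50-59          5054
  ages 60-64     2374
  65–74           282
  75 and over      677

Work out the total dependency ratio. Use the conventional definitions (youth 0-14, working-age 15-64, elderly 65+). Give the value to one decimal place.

Total dependency ratio: 109.1

0–14: 15376 + 7637 = 23013
15–64: 2331 + 4214 + 4344 + 3647 + 5054 + 2374 = 21964
65+: 282 + 677 = 959
Total dependency ratio = (23013 + 959) / 21964 × 100 = 23972 / 21964 × 100 = 109.1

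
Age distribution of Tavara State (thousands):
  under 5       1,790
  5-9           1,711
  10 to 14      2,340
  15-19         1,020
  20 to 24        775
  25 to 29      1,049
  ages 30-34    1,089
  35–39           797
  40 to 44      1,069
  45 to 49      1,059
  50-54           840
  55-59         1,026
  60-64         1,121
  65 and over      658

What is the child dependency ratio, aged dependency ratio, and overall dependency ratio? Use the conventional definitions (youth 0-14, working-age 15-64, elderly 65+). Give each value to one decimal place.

0–14: 1,790 + 1,711 + 2,340 = 5,841
15–64: 1,020 + 775 + 1,049 + 1,089 + 797 + 1,069 + 1,059 + 840 + 1,026 + 1,121 = 9,845
65+: 658
Youth dependency ratio = 5,841 / 9,845 × 100 = 59.3
Old-age dependency ratio = 658 / 9,845 × 100 = 6.7
Total dependency ratio = (5,841 + 658) / 9,845 × 100 = 6,499 / 9,845 × 100 = 66.0

Youth dependency ratio: 59.3
Old-age dependency ratio: 6.7
Total dependency ratio: 66.0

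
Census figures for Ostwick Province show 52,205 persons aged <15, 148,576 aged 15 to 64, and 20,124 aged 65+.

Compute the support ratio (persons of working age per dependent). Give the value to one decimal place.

Support ratio: 2.1

Support ratio = 148,576 / (52,205 + 20,124) = 148,576 / 72,329 = 2.1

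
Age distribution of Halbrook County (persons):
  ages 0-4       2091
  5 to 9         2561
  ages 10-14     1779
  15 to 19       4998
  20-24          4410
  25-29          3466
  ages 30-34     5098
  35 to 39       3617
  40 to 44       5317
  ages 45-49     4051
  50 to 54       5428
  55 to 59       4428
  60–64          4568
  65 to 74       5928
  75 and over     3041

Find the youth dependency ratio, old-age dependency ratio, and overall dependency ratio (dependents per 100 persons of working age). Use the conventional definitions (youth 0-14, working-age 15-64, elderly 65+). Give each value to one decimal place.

0–14: 2091 + 2561 + 1779 = 6431
15–64: 4998 + 4410 + 3466 + 5098 + 3617 + 5317 + 4051 + 5428 + 4428 + 4568 = 45381
65+: 5928 + 3041 = 8969
Youth dependency ratio = 6431 / 45381 × 100 = 14.2
Old-age dependency ratio = 8969 / 45381 × 100 = 19.8
Total dependency ratio = (6431 + 8969) / 45381 × 100 = 15400 / 45381 × 100 = 33.9

Youth dependency ratio: 14.2
Old-age dependency ratio: 19.8
Total dependency ratio: 33.9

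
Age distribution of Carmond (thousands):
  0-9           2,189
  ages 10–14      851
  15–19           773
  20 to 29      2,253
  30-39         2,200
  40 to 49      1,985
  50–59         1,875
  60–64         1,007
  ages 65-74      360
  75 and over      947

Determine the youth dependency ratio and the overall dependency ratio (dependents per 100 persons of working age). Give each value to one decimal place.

Youth dependency ratio: 30.1
Total dependency ratio: 43.1

0–14: 2,189 + 851 = 3,040
15–64: 773 + 2,253 + 2,200 + 1,985 + 1,875 + 1,007 = 10,093
65+: 360 + 947 = 1,307
Youth dependency ratio = 3,040 / 10,093 × 100 = 30.1
Total dependency ratio = (3,040 + 1,307) / 10,093 × 100 = 4,347 / 10,093 × 100 = 43.1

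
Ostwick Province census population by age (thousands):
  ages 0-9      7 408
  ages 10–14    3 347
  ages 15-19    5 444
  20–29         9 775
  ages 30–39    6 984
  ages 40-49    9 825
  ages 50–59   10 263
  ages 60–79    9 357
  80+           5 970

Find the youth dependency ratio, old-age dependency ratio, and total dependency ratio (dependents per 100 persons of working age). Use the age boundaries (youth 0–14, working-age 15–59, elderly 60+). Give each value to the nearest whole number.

0–14: 7 408 + 3 347 = 10 755
15–59: 5 444 + 9 775 + 6 984 + 9 825 + 10 263 = 42 291
60+: 9 357 + 5 970 = 15 327
Youth dependency ratio = 10 755 / 42 291 × 100 = 25
Old-age dependency ratio = 15 327 / 42 291 × 100 = 36
Total dependency ratio = (10 755 + 15 327) / 42 291 × 100 = 26 082 / 42 291 × 100 = 62

Youth dependency ratio: 25
Old-age dependency ratio: 36
Total dependency ratio: 62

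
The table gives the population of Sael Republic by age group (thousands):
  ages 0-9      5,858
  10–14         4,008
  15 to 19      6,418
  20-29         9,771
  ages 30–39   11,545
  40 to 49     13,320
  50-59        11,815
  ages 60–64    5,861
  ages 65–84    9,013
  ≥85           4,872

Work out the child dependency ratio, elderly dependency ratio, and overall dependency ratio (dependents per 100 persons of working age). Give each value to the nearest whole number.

0–14: 5,858 + 4,008 = 9,866
15–64: 6,418 + 9,771 + 11,545 + 13,320 + 11,815 + 5,861 = 58,730
65+: 9,013 + 4,872 = 13,885
Youth dependency ratio = 9,866 / 58,730 × 100 = 17
Old-age dependency ratio = 13,885 / 58,730 × 100 = 24
Total dependency ratio = (9,866 + 13,885) / 58,730 × 100 = 23,751 / 58,730 × 100 = 40

Youth dependency ratio: 17
Old-age dependency ratio: 24
Total dependency ratio: 40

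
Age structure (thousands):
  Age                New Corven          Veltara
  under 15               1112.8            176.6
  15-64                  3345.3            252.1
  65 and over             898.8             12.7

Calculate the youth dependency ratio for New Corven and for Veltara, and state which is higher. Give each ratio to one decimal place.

New Corven: 33.3
Veltara: 70.1
Higher: Veltara

New Corven: 1112.8 / 3345.3 × 100 = 33.3
Veltara: 176.6 / 252.1 × 100 = 70.1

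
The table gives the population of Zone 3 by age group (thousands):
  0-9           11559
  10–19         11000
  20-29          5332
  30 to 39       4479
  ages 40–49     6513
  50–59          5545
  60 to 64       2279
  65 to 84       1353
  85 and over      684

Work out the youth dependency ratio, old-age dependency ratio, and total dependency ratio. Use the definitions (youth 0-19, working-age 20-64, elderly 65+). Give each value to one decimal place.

Youth dependency ratio: 93.4
Old-age dependency ratio: 8.4
Total dependency ratio: 101.9

0–19: 11559 + 11000 = 22559
20–64: 5332 + 4479 + 6513 + 5545 + 2279 = 24148
65+: 1353 + 684 = 2037
Youth dependency ratio = 22559 / 24148 × 100 = 93.4
Old-age dependency ratio = 2037 / 24148 × 100 = 8.4
Total dependency ratio = (22559 + 2037) / 24148 × 100 = 24596 / 24148 × 100 = 101.9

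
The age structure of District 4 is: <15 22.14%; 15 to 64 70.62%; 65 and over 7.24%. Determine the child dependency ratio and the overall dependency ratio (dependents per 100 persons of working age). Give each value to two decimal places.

Youth dependency ratio = 22.14 / 70.62 × 100 = 31.35
Total dependency ratio = (22.14 + 7.24) / 70.62 × 100 = 29.38 / 70.62 × 100 = 41.60

Youth dependency ratio: 31.35
Total dependency ratio: 41.60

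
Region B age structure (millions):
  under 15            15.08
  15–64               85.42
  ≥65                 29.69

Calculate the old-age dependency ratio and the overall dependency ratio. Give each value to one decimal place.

Old-age dependency ratio: 34.8
Total dependency ratio: 52.4

Old-age dependency ratio = 29.69 / 85.42 × 100 = 34.8
Total dependency ratio = (15.08 + 29.69) / 85.42 × 100 = 44.77 / 85.42 × 100 = 52.4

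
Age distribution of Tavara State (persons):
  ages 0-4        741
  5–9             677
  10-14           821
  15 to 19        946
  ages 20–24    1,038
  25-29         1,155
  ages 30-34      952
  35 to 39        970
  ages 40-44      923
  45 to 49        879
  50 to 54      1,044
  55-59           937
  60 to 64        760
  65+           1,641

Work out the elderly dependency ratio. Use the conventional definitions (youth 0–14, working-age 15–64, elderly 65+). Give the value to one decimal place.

Old-age dependency ratio: 17.1

0–14: 741 + 677 + 821 = 2,239
15–64: 946 + 1,038 + 1,155 + 952 + 970 + 923 + 879 + 1,044 + 937 + 760 = 9,604
65+: 1,641
Old-age dependency ratio = 1,641 / 9,604 × 100 = 17.1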